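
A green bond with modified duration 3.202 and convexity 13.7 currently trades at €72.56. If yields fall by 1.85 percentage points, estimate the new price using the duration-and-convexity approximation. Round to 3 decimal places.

€77.028

Duration effect: -D_mod·Δy = -3.202 × (-0.0185) = +0.059237
Convexity effect: ½·C·(Δy)² = 0.5 × 13.7 × (-0.0185)² = +0.0023444125
ΔP/P ≈ +0.059237 + 0.0023444125 = +0.0615814125
New price ≈ 72.56 × (1 + 0.0615814125) = 77.028347291.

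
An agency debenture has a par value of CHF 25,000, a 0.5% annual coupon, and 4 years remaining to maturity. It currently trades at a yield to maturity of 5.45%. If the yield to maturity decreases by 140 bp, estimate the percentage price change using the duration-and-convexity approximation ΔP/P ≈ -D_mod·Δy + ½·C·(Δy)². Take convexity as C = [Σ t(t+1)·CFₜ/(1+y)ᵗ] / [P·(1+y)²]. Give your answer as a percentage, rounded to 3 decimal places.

With y = 0.0545:
  t   CF        PV=CF/(1+0.0545)^t    t·PV        t(t+1)·PV
  1       125.00       118.5396       118.5396         237.0792
  2       125.00       112.4131       224.8262         674.4785
  3       125.00       106.6032       319.8096       1,279.2385
  4    25,125.00    20,319.8143    81,279.2571     406,396.2855
  Σ                 20,657.3702    81,942.4325     408,587.0816
P = 20,657.3702; D_Mac = 3.96674 yrs; D_mod = 3.76173 yrs; C = 17.78756.
Duration effect: -3.76173 × (-0.014) = +0.052664
Convexity effect: 0.5 × 17.78756 × (-0.014)² = +0.0017432
ΔP/P ≈ +0.052664 + 0.0017432 = +0.054407 = +5.4407%.

+5.441%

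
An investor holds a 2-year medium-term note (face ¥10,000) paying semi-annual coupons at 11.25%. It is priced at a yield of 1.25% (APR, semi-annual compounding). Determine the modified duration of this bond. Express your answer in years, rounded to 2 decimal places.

1.85 years

Periodic yield y = 0.00625. First find Macaulay duration:
  t   CF        PV=CF/(1+0.00625)^t    t·PV
  1       562.50       559.0062       559.0062
  2       562.50       555.5341     1,111.0682
  3       562.50       552.0836     1,656.2508
  4    10,562.50    10,302.5125    41,210.0498
  Σ                 11,969.1364    44,536.3751
P = 11,969.1364; Macaulay duration = 44,536.3751 / 11,969.1364 = 3.72093 half-year periods = 1.86047 years.
Modified duration = D_Mac / (1 + y) = 1.86047 / 1.00625 = 1.84891 years.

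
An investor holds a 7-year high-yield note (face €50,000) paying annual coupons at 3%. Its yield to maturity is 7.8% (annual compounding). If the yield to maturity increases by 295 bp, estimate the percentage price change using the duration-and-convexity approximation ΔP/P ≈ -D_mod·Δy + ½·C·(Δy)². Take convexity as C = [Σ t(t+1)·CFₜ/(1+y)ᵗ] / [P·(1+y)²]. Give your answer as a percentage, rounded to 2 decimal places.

-15.43%

With y = 0.078:
  t   CF        PV=CF/(1+0.078)^t    t·PV        t(t+1)·PV
  1     1,500.00     1,391.4657     1,391.4657       2,782.9314
  2     1,500.00     1,290.7845     2,581.5690       7,744.7069
  3     1,500.00     1,197.3882     3,592.1646      14,368.6585
  4     1,500.00     1,110.7497     4,442.9989      22,214.9946
  5     1,500.00     1,030.3801     5,151.9004      30,911.4025
  6     1,500.00       955.8257     5,734.9541      40,144.6785
  7    51,500.00    30,442.1908   213,095.3353   1,704,762.6827
  Σ                 37,418.7846   235,990.3880   1,822,930.0550
P = 37,418.7846; D_Mac = 6.30674 yrs; D_mod = 5.85040 yrs; C = 41.92208.
Duration effect: -5.85040 × (+0.0295) = -0.172587
Convexity effect: 0.5 × 41.92208 × (0.0295)² = +0.0182413
ΔP/P ≈ -0.172587 + 0.0182413 = -0.154346 = -15.4346%.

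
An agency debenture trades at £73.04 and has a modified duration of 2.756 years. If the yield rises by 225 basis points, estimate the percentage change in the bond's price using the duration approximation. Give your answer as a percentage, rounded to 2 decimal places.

-6.20%

Duration approximation: ΔP/P ≈ -D_mod · Δy = -2.756 × (+0.0225) = -0.062010.
As a percentage: -6.2010%.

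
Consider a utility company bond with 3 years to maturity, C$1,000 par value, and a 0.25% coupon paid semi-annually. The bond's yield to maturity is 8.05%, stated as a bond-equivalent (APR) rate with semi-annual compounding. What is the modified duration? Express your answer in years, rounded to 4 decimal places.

2.8736 years

Periodic yield y = 0.04025. First find Macaulay duration:
  t   CF        PV=CF/(1+0.04025)^t    t·PV
  1         1.25         1.2016         1.2016
  2         1.25         1.1551         2.3103
  3         1.25         1.1104         3.3313
  4         1.25         1.0675         4.2699
  5         1.25         1.0262         5.1309
  6     1,001.25       790.1621     4,740.9725
  Σ                    795.7229     4,757.2165
P = 795.7229; Macaulay duration = 4,757.2165 / 795.7229 = 5.97848 half-year periods = 2.98924 years.
Modified duration = D_Mac / (1 + y) = 2.98924 / 1.04025 = 2.87358 years.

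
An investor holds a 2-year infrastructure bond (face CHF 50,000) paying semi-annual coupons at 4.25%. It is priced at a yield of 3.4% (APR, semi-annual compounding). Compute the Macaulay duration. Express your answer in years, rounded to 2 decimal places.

1.94 years

Periodic yield y = 0.017. Discount each cash flow and weight by its period:
  t   CF        PV=CF/(1+0.017)^t    t·PV
  1     1,062.50     1,044.7394     1,044.7394
  2     1,062.50     1,027.2757     2,054.5515
  3     1,062.50     1,010.1040     3,030.3119
  4    51,062.50    47,732.9485   190,931.7941
  Σ                 50,815.0677   197,061.3970
Price P = Σ PV = 50,815.0677.
Macaulay duration = Σ(t·PV) / P = 197,061.3970 / 50,815.0677 = 3.87801 half-year periods.
In years: 3.87801 / 2 = 1.93901 years.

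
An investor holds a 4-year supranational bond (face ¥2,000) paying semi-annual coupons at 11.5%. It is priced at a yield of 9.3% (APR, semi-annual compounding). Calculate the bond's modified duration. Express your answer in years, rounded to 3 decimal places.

Periodic yield y = 0.0465. First find Macaulay duration:
  t   CF        PV=CF/(1+0.0465)^t    t·PV
  1       115.00       109.8901       109.8901
  2       115.00       105.0073       210.0145
  3       115.00       100.3414       301.0242
  4       115.00        95.8828       383.5314
  5       115.00        91.6224       458.1120
  6       115.00        87.5513       525.3076
  7       115.00        83.6610       585.6272
  8     2,115.00     1,470.2680    11,762.1441
  Σ                  2,144.2243    14,335.6512
P = 2,144.2243; Macaulay duration = 14,335.6512 / 2,144.2243 = 6.68570 half-year periods = 3.34285 years.
Modified duration = D_Mac / (1 + y) = 3.34285 / 1.0465 = 3.19432 years.

3.194 years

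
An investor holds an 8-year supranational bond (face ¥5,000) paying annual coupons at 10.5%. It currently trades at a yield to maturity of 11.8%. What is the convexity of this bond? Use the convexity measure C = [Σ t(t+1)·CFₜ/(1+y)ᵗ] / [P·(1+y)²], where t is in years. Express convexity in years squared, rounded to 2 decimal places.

With y = 0.118:
  t   CF        PV=CF/(1+0.118)^t    t·PV        t(t+1)·PV
  1       525.00       469.5886       469.5886         939.1771
  2       525.00       420.0255       840.0511       2,520.1532
  3       525.00       375.6937     1,127.0810       4,508.3242
  4       525.00       336.0409     1,344.1634       6,720.8172
  5       525.00       300.5732     1,502.8661       9,017.1966
  6       525.00       268.8490     1,613.0942      11,291.6595
  7       525.00       240.4732     1,683.3124      13,466.4991
  8     5,525.00     2,263.5905    18,108.7236     162,978.5128
  Σ                  4,674.8345    26,688.8805     211,442.3397
P = 4,674.8345.
Convexity = Σ t(t+1)·PV / [P·(1+y)²] = 211,442.3397 / (4,674.8345 × 1.249924) = 36.18613.

36.19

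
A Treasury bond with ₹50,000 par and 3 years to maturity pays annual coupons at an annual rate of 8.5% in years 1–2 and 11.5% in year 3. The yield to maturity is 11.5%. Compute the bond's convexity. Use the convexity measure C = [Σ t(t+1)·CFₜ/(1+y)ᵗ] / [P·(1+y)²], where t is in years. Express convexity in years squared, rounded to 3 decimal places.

8.658

With y = 0.115:
  t   CF        PV=CF/(1+0.115)^t    t·PV        t(t+1)·PV
  1     4,250.00     3,811.6592     3,811.6592       7,623.3184
  2     4,250.00     3,418.5284     6,837.0568      20,511.1705
  3    55,750.00    40,217.9815   120,653.9444     482,615.7775
  Σ                 47,448.1691   131,302.6604     510,750.2664
P = 47,448.1691.
Convexity = Σ t(t+1)·PV / [P·(1+y)²] = 510,750.2664 / (47,448.1691 × 1.243225) = 8.65844.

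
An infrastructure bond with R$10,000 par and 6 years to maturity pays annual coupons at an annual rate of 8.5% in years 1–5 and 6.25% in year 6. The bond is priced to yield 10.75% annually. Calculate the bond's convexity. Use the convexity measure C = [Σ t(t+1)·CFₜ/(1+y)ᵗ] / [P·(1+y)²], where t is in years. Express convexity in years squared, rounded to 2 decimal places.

25.74

With y = 0.1075:
  t   CF        PV=CF/(1+0.1075)^t    t·PV        t(t+1)·PV
  1       850.00       767.4944       767.4944       1,534.9887
  2       850.00       692.9972     1,385.9943       4,157.9830
  3       850.00       625.7311     1,877.1932       7,508.7729
  4       850.00       564.9942     2,259.9768      11,299.8839
  5       850.00       510.1528     2,550.7639      15,304.5832
  6    10,625.00     5,757.9320    34,547.5918     241,833.1427
  Σ                  8,919.3015    43,389.0144     281,639.3544
P = 8,919.3015.
Convexity = Σ t(t+1)·PV / [P·(1+y)²] = 281,639.3544 / (8,919.3015 × 1.226556) = 25.74394.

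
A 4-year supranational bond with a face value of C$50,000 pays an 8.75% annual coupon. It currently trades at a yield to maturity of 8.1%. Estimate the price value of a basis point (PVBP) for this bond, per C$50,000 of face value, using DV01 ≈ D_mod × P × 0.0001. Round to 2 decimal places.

C$16.76

Periodic yield y = 0.081.
  t   CF        PV=CF/(1+0.081)^t    t·PV
  1     4,375.00     4,047.1785     4,047.1785
  2     4,375.00     3,743.9209     7,487.8419
  3     4,375.00     3,463.3866    10,390.1599
  4    54,375.00    39,819.5634   159,278.2537
  Σ                 51,074.0495   181,203.4340
P = 51,074.0495; D_Mac = 3.54786 yrs; D_mod = 3.28201 yrs.
DV01 ≈ 3.28201 × 51,074.0495 × 0.0001 = 16.762575.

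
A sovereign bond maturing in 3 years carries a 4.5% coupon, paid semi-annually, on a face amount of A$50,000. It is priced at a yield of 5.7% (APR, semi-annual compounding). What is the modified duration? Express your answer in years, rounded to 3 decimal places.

Periodic yield y = 0.0285. First find Macaulay duration:
  t   CF        PV=CF/(1+0.0285)^t    t·PV
  1     1,125.00     1,093.8260     1,093.8260
  2     1,125.00     1,063.5158     2,127.0315
  3     1,125.00     1,034.0455     3,102.1364
  4     1,125.00     1,005.3918     4,021.5672
  5     1,125.00       977.5321     4,887.6607
  6    51,125.00    43,192.4207   259,154.5244
  Σ                 48,366.7318   274,386.7461
P = 48,366.7318; Macaulay duration = 274,386.7461 / 48,366.7318 = 5.67305 half-year periods = 2.83652 years.
Modified duration = D_Mac / (1 + y) = 2.83652 / 1.0285 = 2.75792 years.

2.758 years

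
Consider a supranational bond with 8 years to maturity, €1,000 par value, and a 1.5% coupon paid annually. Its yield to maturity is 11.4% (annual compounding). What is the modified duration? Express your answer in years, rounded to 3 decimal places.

6.624 years

Periodic yield y = 0.114. First find Macaulay duration:
  t   CF        PV=CF/(1+0.114)^t    t·PV
  1        15.00        13.4650        13.4650
  2        15.00        12.0871        24.1741
  3        15.00        10.8501        32.5504
  4        15.00         9.7398        38.9592
  5        15.00         8.7431        43.7155
  6        15.00         7.8484        47.0903
  7        15.00         7.0452        49.3166
  8     1,015.00       427.9416     3,423.5329
  Σ                    497.7203     3,672.8040
P = 497.7203; Macaulay duration = 3,672.8040 / 497.7203 = 7.37925 years.
Modified duration = D_Mac / (1 + y) = 7.37925 / 1.114 = 6.62410 years.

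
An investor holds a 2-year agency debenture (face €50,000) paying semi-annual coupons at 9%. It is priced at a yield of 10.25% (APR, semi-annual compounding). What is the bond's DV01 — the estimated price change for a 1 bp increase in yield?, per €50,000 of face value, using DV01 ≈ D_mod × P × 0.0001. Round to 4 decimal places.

Periodic yield y = 0.05125.
  t   CF        PV=CF/(1+0.05125)^t    t·PV
  1     2,250.00     2,140.3092     2,140.3092
  2     2,250.00     2,035.9659     4,071.9318
  3     2,250.00     1,936.7095     5,810.1286
  4    52,250.00    42,782.1159   171,128.4635
  Σ                 48,895.1005   183,150.8330
P = 48,895.1005; D_Mac = 3.74579 half-year periods = 1.87290 yrs; D_mod = 1.78159 yrs.
DV01 ≈ 1.78159 × 48,895.1005 × 0.0001 = 8.711098.

€8.7111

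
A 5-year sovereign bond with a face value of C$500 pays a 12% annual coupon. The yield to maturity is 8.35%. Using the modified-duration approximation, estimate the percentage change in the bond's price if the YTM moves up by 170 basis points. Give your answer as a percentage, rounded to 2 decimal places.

-6.44%

Periodic yield y = 0.0835. Modified duration first:
  t   CF        PV=CF/(1+0.0835)^t    t·PV
  1        60.00        55.3761        55.3761
  2        60.00        51.1085       102.2171
  3        60.00        47.1699       141.5096
  4        60.00        43.5347       174.1388
  5       560.00       375.0105     1,875.0526
  Σ                    572.1997     2,348.2941
P = 572.1997; D_Mac = 4.10398 yrs; D_mod = 4.10398/(1+0.0835) = 3.78770 yrs.
ΔP/P ≈ -D_mod · Δy = -3.78770 × (+0.017) = -0.064391 = -6.4391%.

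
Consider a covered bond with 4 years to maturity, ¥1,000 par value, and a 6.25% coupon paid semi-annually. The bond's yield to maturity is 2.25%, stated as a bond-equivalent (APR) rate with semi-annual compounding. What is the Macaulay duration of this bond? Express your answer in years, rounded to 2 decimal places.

Periodic yield y = 0.01125. Discount each cash flow and weight by its period:
  t   CF        PV=CF/(1+0.01125)^t    t·PV
  1        31.25        30.9023        30.9023
  2        31.25        30.5586        61.1171
  3        31.25        30.2186        90.6558
  4        31.25        29.8824       119.5297
  5        31.25        29.5500       147.7500
  6        31.25        29.2213       175.3275
  7        31.25        28.8962       202.2732
  8     1,031.25       942.9652     7,543.7219
  Σ                  1,152.1946     8,371.2776
Price P = Σ PV = 1,152.1946.
Macaulay duration = Σ(t·PV) / P = 8,371.2776 / 1,152.1946 = 7.26551 half-year periods.
In years: 7.26551 / 2 = 3.63275 years.

3.63 years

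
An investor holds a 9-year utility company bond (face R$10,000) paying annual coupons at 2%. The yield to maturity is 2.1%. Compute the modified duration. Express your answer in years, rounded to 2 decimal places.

Periodic yield y = 0.021. First find Macaulay duration:
  t   CF        PV=CF/(1+0.021)^t    t·PV
  1       200.00       195.8864       195.8864
  2       200.00       191.8574       383.7148
  3       200.00       187.9112       563.7337
  4       200.00       184.0463       736.1851
  5       200.00       180.2608       901.3040
  6       200.00       176.5532     1,059.3191
  7       200.00       172.9218     1,210.4527
  8       200.00       169.3652     1,354.9212
  9    10,200.00     8,459.9636    76,139.6721
  Σ                  9,918.7658    82,545.1892
P = 9,918.7658; Macaulay duration = 82,545.1892 / 9,918.7658 = 8.32212 years.
Modified duration = D_Mac / (1 + y) = 8.32212 / 1.021 = 8.15095 years.

8.15 years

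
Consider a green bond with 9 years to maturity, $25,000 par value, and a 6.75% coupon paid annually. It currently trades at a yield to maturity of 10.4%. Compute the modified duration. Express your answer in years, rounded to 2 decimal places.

Periodic yield y = 0.104. First find Macaulay duration:
  t   CF        PV=CF/(1+0.104)^t    t·PV
  1     1,687.50     1,528.5326     1,528.5326
  2     1,687.50     1,384.5404     2,769.0808
  3     1,687.50     1,254.1127     3,762.3381
  4     1,687.50     1,135.9716     4,543.8865
  5     1,687.50     1,028.9598     5,144.7991
  6     1,687.50       932.0288     5,592.1729
  7     1,687.50       844.2290     5,909.6030
  8     1,687.50       764.7002     6,117.6015
  9    26,687.50    10,954.3404    98,589.0635
  Σ                 19,827.4155   133,957.0780
P = 19,827.4155; Macaulay duration = 133,957.0780 / 19,827.4155 = 6.75615 years.
Modified duration = D_Mac / (1 + y) = 6.75615 / 1.104 = 6.11970 years.

6.12 years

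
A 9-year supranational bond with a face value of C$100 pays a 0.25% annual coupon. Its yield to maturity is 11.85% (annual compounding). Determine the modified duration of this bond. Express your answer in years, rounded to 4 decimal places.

Periodic yield y = 0.1185. First find Macaulay duration:
  t   CF        PV=CF/(1+0.1185)^t    t·PV
  1         0.25         0.2235         0.2235
  2         0.25         0.1998         0.3997
  3         0.25         0.1787         0.5360
  4         0.25         0.1597         0.6389
  5         0.25         0.1428         0.7141
  6         0.25         0.1277         0.7661
  7         0.25         0.1142         0.7991
  8         0.25         0.1021         0.8165
  9       100.25        36.5898       329.3085
  Σ                     37.8383       334.2023
P = 37.8383; Macaulay duration = 334.2023 / 37.8383 = 8.83239 years.
Modified duration = D_Mac / (1 + y) = 8.83239 / 1.1185 = 7.89663 years.

7.8966 years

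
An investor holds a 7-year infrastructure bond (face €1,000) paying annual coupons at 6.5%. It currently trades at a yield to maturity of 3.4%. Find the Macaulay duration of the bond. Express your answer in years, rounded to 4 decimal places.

Periodic yield y = 0.034. Discount each cash flow and weight by its year:
  t   CF        PV=CF/(1+0.034)^t    t·PV
  1        65.00        62.8627        62.8627
  2        65.00        60.7956       121.5912
  3        65.00        58.7965       176.3896
  4        65.00        56.8632       227.4528
  5        65.00        54.9934       274.9671
  6        65.00        53.1851       319.1107
  7     1,065.00       842.7637     5,899.3461
  Σ                  1,190.2603     7,081.7201
Price P = Σ PV = 1,190.2603.
Macaulay duration = Σ(t·PV) / P = 7,081.7201 / 1,190.2603 = 5.94972 years.

5.9497 years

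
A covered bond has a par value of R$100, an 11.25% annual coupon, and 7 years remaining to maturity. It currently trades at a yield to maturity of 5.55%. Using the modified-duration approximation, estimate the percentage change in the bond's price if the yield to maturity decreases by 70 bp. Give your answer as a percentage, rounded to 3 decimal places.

Periodic yield y = 0.0555. Modified duration first:
  t   CF        PV=CF/(1+0.0555)^t    t·PV
  1        11.25        10.6585        10.6585
  2        11.25        10.0980        20.1960
  3        11.25         9.5670        28.7011
  4        11.25         9.0640        36.2560
  5        11.25         8.5874        42.9370
  6        11.25         8.1359        48.8151
  7       111.25        76.2241       533.5688
  Σ                    132.3349       721.1324
P = 132.3349; D_Mac = 5.44930 yrs; D_mod = 5.44930/(1+0.0555) = 5.16277 yrs.
ΔP/P ≈ -D_mod · Δy = -5.16277 × (-0.007) = +0.036139 = +3.6139%.

+3.614%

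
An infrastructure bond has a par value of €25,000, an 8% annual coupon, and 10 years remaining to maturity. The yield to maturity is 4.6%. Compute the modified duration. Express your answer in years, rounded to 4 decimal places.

Periodic yield y = 0.046. First find Macaulay duration:
  t   CF        PV=CF/(1+0.046)^t    t·PV
  1     2,000.00     1,912.0459     1,912.0459
  2     2,000.00     1,827.9597     3,655.9195
  3     2,000.00     1,747.5715     5,242.7144
  4     2,000.00     1,670.7184     6,682.8736
  5     2,000.00     1,597.2451     7,986.2257
  6     2,000.00     1,527.0030     9,162.0180
  7     2,000.00     1,459.8499    10,218.9493
  8     2,000.00     1,395.6500    11,165.2000
  9     2,000.00     1,334.2734    12,008.4608
  10   27,000.00    17,220.5461   172,205.4606
  Σ                 31,692.8630   240,239.8677
P = 31,692.8630; Macaulay duration = 240,239.8677 / 31,692.8630 = 7.58025 years.
Modified duration = D_Mac / (1 + y) = 7.58025 / 1.046 = 7.24689 years.

7.2469 years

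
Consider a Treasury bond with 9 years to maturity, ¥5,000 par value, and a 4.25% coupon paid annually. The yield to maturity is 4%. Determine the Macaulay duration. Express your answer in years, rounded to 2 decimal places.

7.68 years

Periodic yield y = 0.04. Discount each cash flow and weight by its year:
  t   CF        PV=CF/(1+0.04)^t    t·PV
  1       212.50       204.3269       204.3269
  2       212.50       196.4682       392.9364
  3       212.50       188.9117       566.7352
  4       212.50       181.6459       726.5836
  5       212.50       174.6595       873.2976
  6       212.50       167.9418     1,007.6510
  7       212.50       161.4825     1,130.3777
  8       212.50       155.2717     1,242.1733
  9     5,212.50     3,662.2334    32,960.1002
  Σ                  5,092.9416    39,104.1820
Price P = Σ PV = 5,092.9416.
Macaulay duration = Σ(t·PV) / P = 39,104.1820 / 5,092.9416 = 7.67811 years.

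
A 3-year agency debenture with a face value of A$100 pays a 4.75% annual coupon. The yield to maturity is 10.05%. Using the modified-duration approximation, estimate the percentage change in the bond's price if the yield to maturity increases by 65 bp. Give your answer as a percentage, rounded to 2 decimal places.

Periodic yield y = 0.1005. Modified duration first:
  t   CF        PV=CF/(1+0.1005)^t    t·PV
  1         4.75         4.3162         4.3162
  2         4.75         3.9221         7.8441
  3       104.75        78.5930       235.7790
  Σ                     86.8313       247.9393
P = 86.8313; D_Mac = 2.85542 yrs; D_mod = 2.85542/(1+0.1005) = 2.59465 yrs.
ΔP/P ≈ -D_mod · Δy = -2.59465 × (+0.0065) = -0.016865 = -1.6865%.

-1.69%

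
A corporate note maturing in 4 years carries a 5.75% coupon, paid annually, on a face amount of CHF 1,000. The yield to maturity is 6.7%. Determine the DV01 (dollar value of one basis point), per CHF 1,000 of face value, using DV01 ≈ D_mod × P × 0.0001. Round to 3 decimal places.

CHF 0.334

Periodic yield y = 0.067.
  t   CF        PV=CF/(1+0.067)^t    t·PV
  1        57.50        53.8894        53.8894
  2        57.50        50.5055       101.0111
  3        57.50        47.3342       142.0025
  4     1,057.50       815.8733     3,263.4930
  Σ                    967.6024     3,560.3960
P = 967.6024; D_Mac = 3.67961 yrs; D_mod = 3.44855 yrs.
DV01 ≈ 3.44855 × 967.6024 × 0.0001 = 0.333683.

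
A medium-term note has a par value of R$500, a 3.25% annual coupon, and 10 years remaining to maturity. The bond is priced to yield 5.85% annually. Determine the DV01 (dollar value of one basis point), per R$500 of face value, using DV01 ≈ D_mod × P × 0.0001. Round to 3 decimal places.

Periodic yield y = 0.0585.
  t   CF        PV=CF/(1+0.0585)^t    t·PV
  1        16.25        15.3519        15.3519
  2        16.25        14.5035        29.0069
  3        16.25        13.7019        41.1057
  4        16.25        12.9446        51.7786
  5        16.25        12.2292        61.1461
  6        16.25        11.5534        69.3201
  7        16.25        10.9148        76.4039
  8        16.25        10.3116        82.4929
  9        16.25         9.7417        87.6755
  10      516.25       292.3825     2,923.8254
  Σ                    403.6352     3,438.1070
P = 403.6352; D_Mac = 8.51786 yrs; D_mod = 8.04710 yrs.
DV01 ≈ 8.04710 × 403.6352 × 0.0001 = 0.324809.

R$0.325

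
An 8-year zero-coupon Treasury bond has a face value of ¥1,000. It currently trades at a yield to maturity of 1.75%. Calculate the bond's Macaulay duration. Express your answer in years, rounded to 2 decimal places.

A zero-coupon bond has a single cash flow at maturity, so its Macaulay duration equals its maturity: 8 years.

8.00 years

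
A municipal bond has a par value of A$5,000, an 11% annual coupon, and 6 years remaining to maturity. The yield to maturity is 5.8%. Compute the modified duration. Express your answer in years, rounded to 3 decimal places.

4.581 years

Periodic yield y = 0.058. First find Macaulay duration:
  t   CF        PV=CF/(1+0.058)^t    t·PV
  1       550.00       519.8488       519.8488
  2       550.00       491.3504       982.7009
  3       550.00       464.4144     1,393.2432
  4       550.00       438.9550     1,755.8201
  5       550.00       414.8913     2,074.4566
  6     5,550.00     3,957.1178    23,742.7067
  Σ                  6,286.5777    30,468.7763
P = 6,286.5777; Macaulay duration = 30,468.7763 / 6,286.5777 = 4.84664 years.
Modified duration = D_Mac / (1 + y) = 4.84664 / 1.058 = 4.58094 years.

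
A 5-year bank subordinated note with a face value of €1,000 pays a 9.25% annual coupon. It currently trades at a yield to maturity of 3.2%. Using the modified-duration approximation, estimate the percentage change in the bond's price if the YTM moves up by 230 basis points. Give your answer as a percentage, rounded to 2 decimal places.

Periodic yield y = 0.032. Modified duration first:
  t   CF        PV=CF/(1+0.032)^t    t·PV
  1        92.50        89.6318        89.6318
  2        92.50        86.8525       173.7050
  3        92.50        84.1594       252.4782
  4        92.50        81.5498       326.1992
  5     1,092.50       933.3036     4,666.5182
  Σ                  1,275.4971     5,508.5324
P = 1,275.4971; D_Mac = 4.31873 yrs; D_mod = 4.31873/(1+0.032) = 4.18482 yrs.
ΔP/P ≈ -D_mod · Δy = -4.18482 × (+0.023) = -0.096251 = -9.6251%.

-9.63%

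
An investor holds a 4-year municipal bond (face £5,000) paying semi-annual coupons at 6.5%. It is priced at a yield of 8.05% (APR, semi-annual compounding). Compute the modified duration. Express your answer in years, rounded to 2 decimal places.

Periodic yield y = 0.04025. First find Macaulay duration:
  t   CF        PV=CF/(1+0.04025)^t    t·PV
  1       162.50       156.2124       156.2124
  2       162.50       150.1682       300.3364
  3       162.50       144.3578       433.0733
  4       162.50       138.7722       555.0888
  5       162.50       133.4027       667.0137
  6       162.50       128.2410       769.4462
  7       162.50       123.2791       862.9534
  8     5,162.50     3,764.9418    30,119.5345
  Σ                  4,739.3753    33,863.6588
P = 4,739.3753; Macaulay duration = 33,863.6588 / 4,739.3753 = 7.14517 half-year periods = 3.57259 years.
Modified duration = D_Mac / (1 + y) = 3.57259 / 1.04025 = 3.43435 years.

3.43 years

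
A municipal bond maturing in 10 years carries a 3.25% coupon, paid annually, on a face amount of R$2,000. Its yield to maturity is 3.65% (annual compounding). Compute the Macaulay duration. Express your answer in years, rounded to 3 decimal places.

8.670 years

Periodic yield y = 0.0365. Discount each cash flow and weight by its year:
  t   CF        PV=CF/(1+0.0365)^t    t·PV
  1        65.00        62.7110        62.7110
  2        65.00        60.5027       121.0054
  3        65.00        58.3721       175.1163
  4        65.00        56.3166       225.2662
  5        65.00        54.3334       271.6670
  6        65.00        52.4201       314.5204
  7        65.00        50.5741       354.0187
  8        65.00        48.7932       390.3452
  9        65.00        47.0749       423.6743
  10    2,065.00     1,442.8693    14,428.6930
  Σ                  1,933.9674    16,767.0176
Price P = Σ PV = 1,933.9674.
Macaulay duration = Σ(t·PV) / P = 16,767.0176 / 1,933.9674 = 8.66975 years.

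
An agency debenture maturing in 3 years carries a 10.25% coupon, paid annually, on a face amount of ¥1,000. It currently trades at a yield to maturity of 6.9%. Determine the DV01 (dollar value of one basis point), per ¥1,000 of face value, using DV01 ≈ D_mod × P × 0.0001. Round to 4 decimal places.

¥0.2790

Periodic yield y = 0.069.
  t   CF        PV=CF/(1+0.069)^t    t·PV
  1       102.50        95.8840        95.8840
  2       102.50        89.6950       179.3901
  3     1,102.50       902.4964     2,707.4892
  Σ                  1,088.0755     2,982.7633
P = 1,088.0755; D_Mac = 2.74132 yrs; D_mod = 2.56438 yrs.
DV01 ≈ 2.56438 × 1,088.0755 × 0.0001 = 0.279024.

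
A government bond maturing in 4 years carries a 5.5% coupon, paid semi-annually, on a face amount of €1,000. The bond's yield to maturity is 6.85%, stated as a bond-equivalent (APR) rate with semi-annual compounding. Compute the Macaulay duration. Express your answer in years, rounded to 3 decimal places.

3.634 years

Periodic yield y = 0.03425. Discount each cash flow and weight by its period:
  t   CF        PV=CF/(1+0.03425)^t    t·PV
  1        27.50        26.5893        26.5893
  2        27.50        25.7088        51.4176
  3        27.50        24.8574        74.5723
  4        27.50        24.0343        96.1370
  5        27.50        23.2383       116.1917
  6        27.50        22.4688       134.8127
  7        27.50        21.7247       152.0730
  8     1,027.50       784.8336     6,278.6689
  Σ                    953.4552     6,930.4624
Price P = Σ PV = 953.4552.
Macaulay duration = Σ(t·PV) / P = 6,930.4624 / 953.4552 = 7.26879 half-year periods.
In years: 7.26879 / 2 = 3.63439 years.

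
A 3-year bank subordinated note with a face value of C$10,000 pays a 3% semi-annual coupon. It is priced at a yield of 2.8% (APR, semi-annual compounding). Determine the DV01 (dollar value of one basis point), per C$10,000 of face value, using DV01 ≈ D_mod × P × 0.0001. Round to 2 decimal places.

Periodic yield y = 0.014.
  t   CF        PV=CF/(1+0.014)^t    t·PV
  1       150.00       147.9290       147.9290
  2       150.00       145.8866       291.7732
  3       150.00       143.8724       431.6171
  4       150.00       141.8860       567.5439
  5       150.00       139.9270       699.6349
  6    10,150.00     9,337.6655    56,025.9930
  Σ                 10,057.1664    58,164.4911
P = 10,057.1664; D_Mac = 5.78339 half-year periods = 2.89169 yrs; D_mod = 2.85177 yrs.
DV01 ≈ 2.85177 × 10,057.1664 × 0.0001 = 2.868072.

C$2.87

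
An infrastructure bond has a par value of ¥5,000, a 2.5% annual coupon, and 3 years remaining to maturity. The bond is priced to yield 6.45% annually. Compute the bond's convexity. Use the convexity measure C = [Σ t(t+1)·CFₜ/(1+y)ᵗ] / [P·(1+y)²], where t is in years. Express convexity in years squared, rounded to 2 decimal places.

10.23

With y = 0.0645:
  t   CF        PV=CF/(1+0.0645)^t    t·PV        t(t+1)·PV
  1       125.00       117.4260       117.4260         234.8520
  2       125.00       110.3110       220.6219         661.8658
  3     5,125.00     4,248.7079    12,746.1236      50,984.4946
  Σ                  4,476.4449    13,084.1716      51,881.2124
P = 4,476.4449.
Convexity = Σ t(t+1)·PV / [P·(1+y)²] = 51,881.2124 / (4,476.4449 × 1.133160) = 10.22788.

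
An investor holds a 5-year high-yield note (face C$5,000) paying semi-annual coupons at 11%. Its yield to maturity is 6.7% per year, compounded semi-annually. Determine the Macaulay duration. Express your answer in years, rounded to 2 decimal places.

4.07 years

Periodic yield y = 0.0335. Discount each cash flow and weight by its period:
  t   CF        PV=CF/(1+0.0335)^t    t·PV
  1       275.00       266.0861       266.0861
  2       275.00       257.4612       514.9223
  3       275.00       249.1158       747.3474
  4       275.00       241.0409       964.1637
  5       275.00       233.2278     1,166.1389
  6       275.00       225.6679     1,354.0075
  7       275.00       218.3531     1,528.4716
  8       275.00       211.2754     1,690.2029
  9       275.00       204.4271     1,839.8435
  10    5,275.00     3,794.1776    37,941.7759
  Σ                  5,900.8328    48,012.9597
Price P = Σ PV = 5,900.8328.
Macaulay duration = Σ(t·PV) / P = 48,012.9597 / 5,900.8328 = 8.13664 half-year periods.
In years: 8.13664 / 2 = 4.06832 years.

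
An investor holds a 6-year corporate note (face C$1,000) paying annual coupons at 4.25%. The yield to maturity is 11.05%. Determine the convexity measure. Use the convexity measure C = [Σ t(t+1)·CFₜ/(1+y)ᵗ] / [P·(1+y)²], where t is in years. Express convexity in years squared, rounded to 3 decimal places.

28.802

With y = 0.1105:
  t   CF        PV=CF/(1+0.1105)^t    t·PV        t(t+1)·PV
  1        42.50        38.2710        38.2710          76.5421
  2        42.50        34.4629        68.9258         206.7774
  3        42.50        31.0337        93.1010         372.4041
  4        42.50        27.9457       111.7827         558.9136
  5        42.50        25.1650       125.8248         754.9486
  6     1,042.50       555.8591     3,335.1543      23,346.0804
  Σ                    712.7373     3,773.0597      25,315.6662
P = 712.7373.
Convexity = Σ t(t+1)·PV / [P·(1+y)²] = 25,315.6662 / (712.7373 × 1.233210) = 28.80201.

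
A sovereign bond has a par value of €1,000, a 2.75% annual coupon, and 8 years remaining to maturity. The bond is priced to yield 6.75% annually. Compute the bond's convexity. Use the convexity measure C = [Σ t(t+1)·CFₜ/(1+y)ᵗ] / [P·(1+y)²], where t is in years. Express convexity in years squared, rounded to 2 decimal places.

With y = 0.0675:
  t   CF        PV=CF/(1+0.0675)^t    t·PV        t(t+1)·PV
  1        27.50        25.7611        25.7611          51.5222
  2        27.50        24.1322        48.2644         144.7932
  3        27.50        22.6063        67.8188         271.2753
  4        27.50        21.1768        84.7074         423.5368
  5        27.50        19.8378        99.1889         595.1337
  6        27.50        18.5834       111.5005         780.5032
  7        27.50        17.4083       121.8584         974.8674
  8     1,027.50       609.3106     4,874.4851      43,870.3660
  Σ                    758.8166     5,433.5846      47,111.9978
P = 758.8166.
Convexity = Σ t(t+1)·PV / [P·(1+y)²] = 47,111.9978 / (758.8166 × 1.139556) = 54.48274.

54.48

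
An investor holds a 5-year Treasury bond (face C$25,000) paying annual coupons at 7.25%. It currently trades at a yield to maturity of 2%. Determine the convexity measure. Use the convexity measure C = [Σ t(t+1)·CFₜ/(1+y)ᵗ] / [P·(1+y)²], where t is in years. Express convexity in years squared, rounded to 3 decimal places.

24.549

With y = 0.02:
  t   CF        PV=CF/(1+0.02)^t    t·PV        t(t+1)·PV
  1     1,812.50     1,776.9608     1,776.9608       3,553.9216
  2     1,812.50     1,742.1184     3,484.2368      10,452.7105
  3     1,812.50     1,707.9592     5,123.8777      20,495.5108
  4     1,812.50     1,674.4698     6,697.8793      33,489.3967
  5    26,812.50    24,284.9073   121,424.5367     728,547.2202
  Σ                 31,186.4156   138,507.4913     796,538.7597
P = 31,186.4156.
Convexity = Σ t(t+1)·PV / [P·(1+y)²] = 796,538.7597 / (31,186.4156 × 1.040400) = 24.54941.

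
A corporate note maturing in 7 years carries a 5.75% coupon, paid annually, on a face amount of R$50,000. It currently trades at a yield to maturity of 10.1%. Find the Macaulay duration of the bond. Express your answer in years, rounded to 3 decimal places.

Periodic yield y = 0.101. Discount each cash flow and weight by its year:
  t   CF        PV=CF/(1+0.101)^t    t·PV
  1     2,875.00     2,611.2625     2,611.2625
  2     2,875.00     2,371.7189     4,743.4378
  3     2,875.00     2,154.1498     6,462.4493
  4     2,875.00     1,956.5393     7,826.1572
  5     2,875.00     1,777.0566     8,885.2829
  6     2,875.00     1,614.0387     9,684.2320
  7    52,875.00    26,961.1956   188,728.3694
  Σ                 39,445.9613   228,941.1909
Price P = Σ PV = 39,445.9613.
Macaulay duration = Σ(t·PV) / P = 228,941.1909 / 39,445.9613 = 5.80392 years.

5.804 years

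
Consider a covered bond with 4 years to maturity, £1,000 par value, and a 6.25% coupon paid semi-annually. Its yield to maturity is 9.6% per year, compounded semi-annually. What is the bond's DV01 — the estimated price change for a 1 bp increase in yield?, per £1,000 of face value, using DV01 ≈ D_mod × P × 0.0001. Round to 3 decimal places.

Periodic yield y = 0.048.
  t   CF        PV=CF/(1+0.048)^t    t·PV
  1        31.25        29.8187        29.8187
  2        31.25        28.4530        56.9059
  3        31.25        27.1498        81.4493
  4        31.25        25.9063       103.6251
  5        31.25        24.7197       123.5986
  6        31.25        23.5875       141.5251
  7        31.25        22.5072       157.5502
  8     1,031.25       708.7184     5,669.7471
  Σ                    890.8605     6,364.2201
P = 890.8605; D_Mac = 7.14390 half-year periods = 3.57195 yrs; D_mod = 3.40835 yrs.
DV01 ≈ 3.40835 × 890.8605 × 0.0001 = 0.303636.

£0.304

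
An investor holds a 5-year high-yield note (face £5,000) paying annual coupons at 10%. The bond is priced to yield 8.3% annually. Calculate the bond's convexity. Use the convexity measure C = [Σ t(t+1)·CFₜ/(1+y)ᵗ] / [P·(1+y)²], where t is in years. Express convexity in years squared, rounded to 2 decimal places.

With y = 0.083:
  t   CF        PV=CF/(1+0.083)^t    t·PV        t(t+1)·PV
  1       500.00       461.6805       461.6805         923.3610
  2       500.00       426.2978       852.5956       2,557.7868
  3       500.00       393.6268     1,180.8803       4,723.5213
  4       500.00       363.4596     1,453.8385       7,269.1926
  5     5,500.00     3,691.6490    18,458.2452     110,749.4712
  Σ                  5,336.7138    22,407.2402     126,223.3329
P = 5,336.7138.
Convexity = Σ t(t+1)·PV / [P·(1+y)²] = 126,223.3329 / (5,336.7138 × 1.172889) = 20.16549.

20.17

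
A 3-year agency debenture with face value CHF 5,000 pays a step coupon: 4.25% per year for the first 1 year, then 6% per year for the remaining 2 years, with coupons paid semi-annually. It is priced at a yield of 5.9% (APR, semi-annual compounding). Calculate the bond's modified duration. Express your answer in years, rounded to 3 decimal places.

2.744 years

Periodic yield y = 0.0295. First find Macaulay duration:
  t   CF        PV=CF/(1+0.0295)^t    t·PV
  1       106.25       103.2054       103.2054
  2       106.25       100.2481       200.4962
  3       150.00       137.4714       412.4141
  4       150.00       133.5322       534.1286
  5       150.00       129.7058       648.5292
  6     5,150.00     4,325.6276    25,953.7653
  Σ                  4,929.7905    27,852.5389
P = 4,929.7905; Macaulay duration = 27,852.5389 / 4,929.7905 = 5.64984 half-year periods = 2.82492 years.
Modified duration = D_Mac / (1 + y) = 2.82492 / 1.0295 = 2.74397 years.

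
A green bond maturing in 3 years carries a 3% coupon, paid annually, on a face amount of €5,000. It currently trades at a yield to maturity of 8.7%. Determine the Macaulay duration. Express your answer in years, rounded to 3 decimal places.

Periodic yield y = 0.087. Discount each cash flow and weight by its year:
  t   CF        PV=CF/(1+0.087)^t    t·PV
  1       150.00       137.9945       137.9945
  2       150.00       126.9498       253.8997
  3     5,150.00     4,009.7620    12,029.2860
  Σ                  4,274.7063    12,421.1802
Price P = Σ PV = 4,274.7063.
Macaulay duration = Σ(t·PV) / P = 12,421.1802 / 4,274.7063 = 2.90574 years.

2.906 years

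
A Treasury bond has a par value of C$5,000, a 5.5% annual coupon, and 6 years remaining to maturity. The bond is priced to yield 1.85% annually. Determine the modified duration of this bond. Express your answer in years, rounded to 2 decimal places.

5.25 years

Periodic yield y = 0.0185. First find Macaulay duration:
  t   CF        PV=CF/(1+0.0185)^t    t·PV
  1       275.00       270.0049       270.0049
  2       275.00       265.1005       530.2011
  3       275.00       260.2853       780.8558
  4       275.00       255.5575     1,022.2298
  5       275.00       250.9155     1,254.5776
  6     5,275.00     4,725.5924    28,353.5547
  Σ                  6,027.4562    32,211.4240
P = 6,027.4562; Macaulay duration = 32,211.4240 / 6,027.4562 = 5.34412 years.
Modified duration = D_Mac / (1 + y) = 5.34412 / 1.0185 = 5.24705 years.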